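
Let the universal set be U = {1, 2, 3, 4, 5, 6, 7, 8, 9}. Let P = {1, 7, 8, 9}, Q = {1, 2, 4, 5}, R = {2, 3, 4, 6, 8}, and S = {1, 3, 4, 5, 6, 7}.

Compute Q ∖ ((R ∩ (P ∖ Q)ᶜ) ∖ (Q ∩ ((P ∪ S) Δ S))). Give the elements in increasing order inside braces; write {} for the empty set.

P ∖ Q = {7, 8, 9}
(P ∖ Q)ᶜ = {1, 2, 3, 4, 5, 6}
R ∩ (P ∖ Q)ᶜ = {2, 3, 4, 6}
P ∪ S = {1, 3, 4, 5, 6, 7, 8, 9}
(P ∪ S) Δ S = {8, 9}
Q ∩ ((P ∪ S) Δ S) = {}
(R ∩ (P ∖ Q)ᶜ) ∖ (Q ∩ ((P ∪ S) Δ S)) = {2, 3, 4, 6}
Q ∖ ((R ∩ (P ∖ Q)ᶜ) ∖ (Q ∩ ((P ∪ S) Δ S))) = {1, 5}

{1, 5}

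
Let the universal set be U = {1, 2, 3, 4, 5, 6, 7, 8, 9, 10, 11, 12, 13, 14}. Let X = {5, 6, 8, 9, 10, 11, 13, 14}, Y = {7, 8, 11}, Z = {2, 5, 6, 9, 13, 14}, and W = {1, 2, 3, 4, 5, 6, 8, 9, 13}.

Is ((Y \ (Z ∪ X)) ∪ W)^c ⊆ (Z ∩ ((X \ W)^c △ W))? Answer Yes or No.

Z ∪ X = {2, 5, 6, 8, 9, 10, 11, 13, 14}
Y \ (Z ∪ X) = {7}
(Y \ (Z ∪ X)) ∪ W = {1, 2, 3, 4, 5, 6, 7, 8, 9, 13}
((Y \ (Z ∪ X)) ∪ W)^c = {10, 11, 12, 14}
X \ W = {10, 11, 14}
(X \ W)^c = {1, 2, 3, 4, 5, 6, 7, 8, 9, 12, 13}
(X \ W)^c △ W = {7, 12}
Z ∩ ((X \ W)^c △ W) = {}
10 ∈ ((Y \ (Z ∪ X)) ∪ W)^c but 10 ∉ Z ∩ ((X \ W)^c △ W), so the inclusion fails.

No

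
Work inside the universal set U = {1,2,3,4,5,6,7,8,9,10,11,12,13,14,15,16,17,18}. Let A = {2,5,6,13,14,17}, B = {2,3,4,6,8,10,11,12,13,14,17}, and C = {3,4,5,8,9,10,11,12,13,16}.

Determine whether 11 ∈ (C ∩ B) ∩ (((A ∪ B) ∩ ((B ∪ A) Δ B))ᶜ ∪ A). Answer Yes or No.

Yes

11 ∈ C and 11 ∈ B, so 11 ∈ C ∩ B
11 ∉ A and 11 ∈ B, so 11 ∈ A ∪ B
11 ∈ B and 11 ∉ A, so 11 ∈ B ∪ A
11 ∈ (B ∪ A) and 11 ∈ B, so 11 ∉ (B ∪ A) Δ B
11 ∈ (A ∪ B) and 11 ∉ ((B ∪ A) Δ B), so 11 ∉ (A ∪ B) ∩ ((B ∪ A) Δ B)
11 ∈ ((A ∪ B) ∩ ((B ∪ A) Δ B))ᶜ since 11 ∉ ((A ∪ B) ∩ ((B ∪ A) Δ B))
11 ∈ ((A ∪ B) ∩ ((B ∪ A) Δ B))ᶜ and 11 ∉ A, so 11 ∈ ((A ∪ B) ∩ ((B ∪ A) Δ B))ᶜ ∪ A
11 ∈ (C ∩ B) and 11 ∈ (((A ∪ B) ∩ ((B ∪ A) Δ B))ᶜ ∪ A), so 11 ∈ (C ∩ B) ∩ (((A ∪ B) ∩ ((B ∪ A) Δ B))ᶜ ∪ A)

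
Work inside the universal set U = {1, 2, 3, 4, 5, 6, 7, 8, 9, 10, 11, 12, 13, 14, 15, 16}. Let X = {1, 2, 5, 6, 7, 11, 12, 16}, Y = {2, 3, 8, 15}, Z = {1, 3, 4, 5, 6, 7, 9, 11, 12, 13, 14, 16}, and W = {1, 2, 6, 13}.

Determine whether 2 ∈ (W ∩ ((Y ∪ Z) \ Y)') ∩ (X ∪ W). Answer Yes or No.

Yes

2 ∈ Y and 2 ∉ Z, so 2 ∈ Y ∪ Z
2 ∈ (Y ∪ Z) and 2 ∈ Y, so 2 ∉ (Y ∪ Z) \ Y
2 ∈ ((Y ∪ Z) \ Y)' since 2 ∉ ((Y ∪ Z) \ Y)
2 ∈ W and 2 ∈ ((Y ∪ Z) \ Y)', so 2 ∈ W ∩ ((Y ∪ Z) \ Y)'
2 ∈ X and 2 ∈ W, so 2 ∈ X ∪ W
2 ∈ (W ∩ ((Y ∪ Z) \ Y)') and 2 ∈ (X ∪ W), so 2 ∈ (W ∩ ((Y ∪ Z) \ Y)') ∩ (X ∪ W)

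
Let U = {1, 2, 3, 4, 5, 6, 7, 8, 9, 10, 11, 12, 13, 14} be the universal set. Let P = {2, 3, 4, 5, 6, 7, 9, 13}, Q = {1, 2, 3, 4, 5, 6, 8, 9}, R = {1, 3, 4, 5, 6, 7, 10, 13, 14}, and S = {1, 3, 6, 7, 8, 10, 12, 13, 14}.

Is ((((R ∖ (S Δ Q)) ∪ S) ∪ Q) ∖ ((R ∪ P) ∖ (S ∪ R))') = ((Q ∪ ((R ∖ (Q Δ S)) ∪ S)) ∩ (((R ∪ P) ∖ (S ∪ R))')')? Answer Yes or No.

Yes

S Δ Q = {2, 4, 5, 7, 9, 10, 12, 13, 14}
R ∖ (S Δ Q) = {1, 3, 6}
(R ∖ (S Δ Q)) ∪ S = {1, 3, 6, 7, 8, 10, 12, 13, 14}
((R ∖ (S Δ Q)) ∪ S) ∪ Q = {1, 2, 3, 4, 5, 6, 7, 8, 9, 10, 12, 13, 14}
R ∪ P = {1, 2, 3, 4, 5, 6, 7, 9, 10, 13, 14}
S ∪ R = {1, 3, 4, 5, 6, 7, 8, 10, 12, 13, 14}
(R ∪ P) ∖ (S ∪ R) = {2, 9}
((R ∪ P) ∖ (S ∪ R))' = {1, 3, 4, 5, 6, 7, 8, 10, 11, 12, 13, 14}
(((R ∖ (S Δ Q)) ∪ S) ∪ Q) ∖ ((R ∪ P) ∖ (S ∪ R))' = {2, 9}
Q Δ S = {2, 4, 5, 7, 9, 10, 12, 13, 14}
R ∖ (Q Δ S) = {1, 3, 6}
(R ∖ (Q Δ S)) ∪ S = {1, 3, 6, 7, 8, 10, 12, 13, 14}
Q ∪ ((R ∖ (Q Δ S)) ∪ S) = {1, 2, 3, 4, 5, 6, 7, 8, 9, 10, 12, 13, 14}
(((R ∪ P) ∖ (S ∪ R))')' = {2, 9}
(Q ∪ ((R ∖ (Q Δ S)) ∪ S)) ∩ (((R ∪ P) ∖ (S ∪ R))')' = {2, 9}
Both equal {2, 9}, so (((R ∖ (S Δ Q)) ∪ S) ∪ Q) ∖ ((R ∪ P) ∖ (S ∪ R))' = (Q ∪ ((R ∖ (Q Δ S)) ∪ S)) ∩ (((R ∪ P) ∖ (S ∪ R))')'.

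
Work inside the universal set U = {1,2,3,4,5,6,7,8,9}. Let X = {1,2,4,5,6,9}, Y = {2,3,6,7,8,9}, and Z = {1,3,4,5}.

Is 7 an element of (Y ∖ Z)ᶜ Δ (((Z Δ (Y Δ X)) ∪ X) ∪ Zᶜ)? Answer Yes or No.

Yes

7 ∈ Y and 7 ∉ Z, so 7 ∈ Y ∖ Z
7 ∉ (Y ∖ Z)ᶜ since 7 ∈ (Y ∖ Z)
7 ∈ Y and 7 ∉ X, so 7 ∈ Y Δ X
7 ∉ Z and 7 ∈ (Y Δ X), so 7 ∈ Z Δ (Y Δ X)
7 ∈ (Z Δ (Y Δ X)) and 7 ∉ X, so 7 ∈ (Z Δ (Y Δ X)) ∪ X
7 ∉ Z, so 7 ∈ Zᶜ
7 ∈ ((Z Δ (Y Δ X)) ∪ X) and 7 ∈ Zᶜ, so 7 ∈ ((Z Δ (Y Δ X)) ∪ X) ∪ Zᶜ
7 ∉ (Y ∖ Z)ᶜ and 7 ∈ (((Z Δ (Y Δ X)) ∪ X) ∪ Zᶜ), so 7 ∈ (Y ∖ Z)ᶜ Δ (((Z Δ (Y Δ X)) ∪ X) ∪ Zᶜ)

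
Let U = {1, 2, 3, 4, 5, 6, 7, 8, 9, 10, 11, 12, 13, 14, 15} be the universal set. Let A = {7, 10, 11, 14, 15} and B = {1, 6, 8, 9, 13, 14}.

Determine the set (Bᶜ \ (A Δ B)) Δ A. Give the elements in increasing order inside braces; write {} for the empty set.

{2, 3, 4, 5, 7, 10, 11, 12, 14, 15}

Bᶜ = {2, 3, 4, 5, 7, 10, 11, 12, 15}
A Δ B = {1, 6, 7, 8, 9, 10, 11, 13, 15}
Bᶜ \ (A Δ B) = {2, 3, 4, 5, 12}
(Bᶜ \ (A Δ B)) Δ A = {2, 3, 4, 5, 7, 10, 11, 12, 14, 15}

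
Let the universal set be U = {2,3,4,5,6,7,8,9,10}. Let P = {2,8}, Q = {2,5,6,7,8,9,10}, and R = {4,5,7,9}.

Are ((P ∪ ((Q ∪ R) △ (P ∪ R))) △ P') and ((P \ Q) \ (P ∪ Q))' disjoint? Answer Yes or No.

Q ∪ R = {2,4,5,6,7,8,9,10}
P ∪ R = {2,4,5,7,8,9}
(Q ∪ R) △ (P ∪ R) = {6,10}
P ∪ ((Q ∪ R) △ (P ∪ R)) = {2,6,8,10}
P' = {3,4,5,6,7,9,10}
(P ∪ ((Q ∪ R) △ (P ∪ R))) △ P' = {2,3,4,5,7,8,9}
P \ Q = {}
P ∪ Q = {2,5,6,7,8,9,10}
(P \ Q) \ (P ∪ Q) = {}
((P \ Q) \ (P ∪ Q))' = {2,3,4,5,6,7,8,9,10}
2 lies in both, so they are not disjoint.

No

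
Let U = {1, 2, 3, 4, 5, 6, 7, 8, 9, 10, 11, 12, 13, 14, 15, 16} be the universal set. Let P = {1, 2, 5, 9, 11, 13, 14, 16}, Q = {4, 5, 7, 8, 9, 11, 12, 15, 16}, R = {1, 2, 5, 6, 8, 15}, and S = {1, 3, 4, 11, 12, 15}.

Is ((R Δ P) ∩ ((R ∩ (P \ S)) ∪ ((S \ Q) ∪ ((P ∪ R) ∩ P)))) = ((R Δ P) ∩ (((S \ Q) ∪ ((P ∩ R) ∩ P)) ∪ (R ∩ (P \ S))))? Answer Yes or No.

No

R Δ P = {6, 8, 9, 11, 13, 14, 15, 16}
P \ S = {2, 5, 9, 13, 14, 16}
R ∩ (P \ S) = {2, 5}
S \ Q = {1, 3}
P ∪ R = {1, 2, 5, 6, 8, 9, 11, 13, 14, 15, 16}
(P ∪ R) ∩ P = {1, 2, 5, 9, 11, 13, 14, 16}
(S \ Q) ∪ ((P ∪ R) ∩ P) = {1, 2, 3, 5, 9, 11, 13, 14, 16}
(R ∩ (P \ S)) ∪ ((S \ Q) ∪ ((P ∪ R) ∩ P)) = {1, 2, 3, 5, 9, 11, 13, 14, 16}
(R Δ P) ∩ ((R ∩ (P \ S)) ∪ ((S \ Q) ∪ ((P ∪ R) ∩ P))) = {9, 11, 13, 14, 16}
P ∩ R = {1, 2, 5}
(P ∩ R) ∩ P = {1, 2, 5}
(S \ Q) ∪ ((P ∩ R) ∩ P) = {1, 2, 3, 5}
((S \ Q) ∪ ((P ∩ R) ∩ P)) ∪ (R ∩ (P \ S)) = {1, 2, 3, 5}
(R Δ P) ∩ (((S \ Q) ∪ ((P ∩ R) ∩ P)) ∪ (R ∩ (P \ S))) = {}
9 ∈ (R Δ P) ∩ ((R ∩ (P \ S)) ∪ ((S \ Q) ∪ ((P ∪ R) ∩ P))) but 9 ∉ (R Δ P) ∩ (((S \ Q) ∪ ((P ∩ R) ∩ P)) ∪ (R ∩ (P \ S))), so they differ.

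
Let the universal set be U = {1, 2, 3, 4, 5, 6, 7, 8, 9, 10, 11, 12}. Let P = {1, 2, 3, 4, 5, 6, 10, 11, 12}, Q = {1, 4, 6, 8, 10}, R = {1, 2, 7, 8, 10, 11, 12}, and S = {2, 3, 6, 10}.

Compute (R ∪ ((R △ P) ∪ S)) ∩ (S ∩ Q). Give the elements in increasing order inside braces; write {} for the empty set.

R △ P = {3, 4, 5, 6, 7, 8}
(R △ P) ∪ S = {2, 3, 4, 5, 6, 7, 8, 10}
R ∪ ((R △ P) ∪ S) = {1, 2, 3, 4, 5, 6, 7, 8, 10, 11, 12}
S ∩ Q = {6, 10}
(R ∪ ((R △ P) ∪ S)) ∩ (S ∩ Q) = {6, 10}

{6, 10}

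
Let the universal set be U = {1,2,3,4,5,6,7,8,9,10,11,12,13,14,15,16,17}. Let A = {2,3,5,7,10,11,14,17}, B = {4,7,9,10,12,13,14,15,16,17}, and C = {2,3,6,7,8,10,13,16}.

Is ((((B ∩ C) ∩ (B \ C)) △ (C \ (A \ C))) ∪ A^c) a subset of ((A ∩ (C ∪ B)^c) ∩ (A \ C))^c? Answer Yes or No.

B ∩ C = {7,10,13,16}
B \ C = {4,9,12,14,15,17}
(B ∩ C) ∩ (B \ C) = {}
A \ C = {5,11,14,17}
C \ (A \ C) = {2,3,6,7,8,10,13,16}
((B ∩ C) ∩ (B \ C)) △ (C \ (A \ C)) = {2,3,6,7,8,10,13,16}
A^c = {1,4,6,8,9,12,13,15,16}
(((B ∩ C) ∩ (B \ C)) △ (C \ (A \ C))) ∪ A^c = {1,2,3,4,6,7,8,9,10,12,13,15,16}
C ∪ B = {2,3,4,6,7,8,9,10,12,13,14,15,16,17}
(C ∪ B)^c = {1,5,11}
A ∩ (C ∪ B)^c = {5,11}
(A ∩ (C ∪ B)^c) ∩ (A \ C) = {5,11}
((A ∩ (C ∪ B)^c) ∩ (A \ C))^c = {1,2,3,4,6,7,8,9,10,12,13,14,15,16,17}
Every element of {1,2,3,4,6,7,8,9,10,12,13,15,16} is in {1,2,3,4,6,7,8,9,10,12,13,14,15,16,17}, so (((B ∩ C) ∩ (B \ C)) △ (C \ (A \ C))) ∪ A^c ⊆ ((A ∩ (C ∪ B)^c) ∩ (A \ C))^c.

Yes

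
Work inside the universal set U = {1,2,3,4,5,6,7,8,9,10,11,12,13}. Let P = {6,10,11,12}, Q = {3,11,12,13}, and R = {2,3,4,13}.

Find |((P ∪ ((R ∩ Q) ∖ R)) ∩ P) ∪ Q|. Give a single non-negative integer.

6

R ∩ Q = {3,13}
(R ∩ Q) ∖ R = {}
P ∪ ((R ∩ Q) ∖ R) = {6,10,11,12}
(P ∪ ((R ∩ Q) ∖ R)) ∩ P = {6,10,11,12}
((P ∪ ((R ∩ Q) ∖ R)) ∩ P) ∪ Q = {3,6,10,11,12,13}
|((P ∪ ((R ∩ Q) ∖ R)) ∩ P) ∪ Q| = 6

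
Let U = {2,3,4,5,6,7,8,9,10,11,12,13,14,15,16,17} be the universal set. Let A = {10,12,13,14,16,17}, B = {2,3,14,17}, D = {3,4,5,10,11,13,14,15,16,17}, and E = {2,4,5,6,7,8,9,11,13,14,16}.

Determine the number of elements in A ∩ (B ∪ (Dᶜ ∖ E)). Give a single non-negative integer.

Dᶜ = {2,6,7,8,9,12}
Dᶜ ∖ E = {12}
B ∪ (Dᶜ ∖ E) = {2,3,12,14,17}
A ∩ (B ∪ (Dᶜ ∖ E)) = {12,14,17}
|A ∩ (B ∪ (Dᶜ ∖ E))| = 3

3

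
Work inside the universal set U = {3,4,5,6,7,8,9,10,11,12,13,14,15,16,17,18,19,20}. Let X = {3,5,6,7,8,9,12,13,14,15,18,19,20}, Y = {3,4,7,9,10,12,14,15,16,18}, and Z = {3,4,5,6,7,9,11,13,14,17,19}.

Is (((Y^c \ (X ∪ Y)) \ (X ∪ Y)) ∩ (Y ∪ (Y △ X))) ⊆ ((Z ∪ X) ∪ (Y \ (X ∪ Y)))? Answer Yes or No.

Yes

Y^c = {5,6,8,11,13,17,19,20}
X ∪ Y = {3,4,5,6,7,8,9,10,12,13,14,15,16,18,19,20}
Y^c \ (X ∪ Y) = {11,17}
(Y^c \ (X ∪ Y)) \ (X ∪ Y) = {11,17}
Y △ X = {4,5,6,8,10,13,16,19,20}
Y ∪ (Y △ X) = {3,4,5,6,7,8,9,10,12,13,14,15,16,18,19,20}
((Y^c \ (X ∪ Y)) \ (X ∪ Y)) ∩ (Y ∪ (Y △ X)) = {}
Z ∪ X = {3,4,5,6,7,8,9,11,12,13,14,15,17,18,19,20}
Y \ (X ∪ Y) = {}
(Z ∪ X) ∪ (Y \ (X ∪ Y)) = {3,4,5,6,7,8,9,11,12,13,14,15,17,18,19,20}
Every element of {} is in {3,4,5,6,7,8,9,11,12,13,14,15,17,18,19,20}, so ((Y^c \ (X ∪ Y)) \ (X ∪ Y)) ∩ (Y ∪ (Y △ X)) ⊆ (Z ∪ X) ∪ (Y \ (X ∪ Y)).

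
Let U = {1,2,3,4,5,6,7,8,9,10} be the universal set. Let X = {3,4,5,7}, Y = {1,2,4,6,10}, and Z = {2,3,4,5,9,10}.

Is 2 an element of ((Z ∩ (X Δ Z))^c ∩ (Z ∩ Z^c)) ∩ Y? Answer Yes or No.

No

2 ∉ X and 2 ∈ Z, so 2 ∈ X Δ Z
2 ∈ Z and 2 ∈ (X Δ Z), so 2 ∈ Z ∩ (X Δ Z)
2 ∉ (Z ∩ (X Δ Z))^c since 2 ∈ (Z ∩ (X Δ Z))
2 ∈ Z, so 2 ∉ Z^c
2 ∈ Z and 2 ∉ Z^c, so 2 ∉ Z ∩ Z^c
2 ∉ (Z ∩ (X Δ Z))^c and 2 ∉ (Z ∩ Z^c), so 2 ∉ (Z ∩ (X Δ Z))^c ∩ (Z ∩ Z^c)
2 ∉ ((Z ∩ (X Δ Z))^c ∩ (Z ∩ Z^c)) and 2 ∈ Y, so 2 ∉ ((Z ∩ (X Δ Z))^c ∩ (Z ∩ Z^c)) ∩ Y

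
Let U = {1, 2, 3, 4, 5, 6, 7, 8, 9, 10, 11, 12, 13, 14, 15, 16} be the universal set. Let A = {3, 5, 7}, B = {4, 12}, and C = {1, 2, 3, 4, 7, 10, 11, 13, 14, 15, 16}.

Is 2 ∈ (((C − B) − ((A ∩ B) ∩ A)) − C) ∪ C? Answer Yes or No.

2 ∈ C and 2 ∉ B, so 2 ∈ C − B
2 ∉ A and 2 ∉ B, so 2 ∉ A ∩ B
2 ∉ (A ∩ B) and 2 ∉ A, so 2 ∉ (A ∩ B) ∩ A
2 ∈ (C − B) and 2 ∉ ((A ∩ B) ∩ A), so 2 ∈ (C − B) − ((A ∩ B) ∩ A)
2 ∈ ((C − B) − ((A ∩ B) ∩ A)) and 2 ∈ C, so 2 ∉ ((C − B) − ((A ∩ B) ∩ A)) − C
2 ∉ (((C − B) − ((A ∩ B) ∩ A)) − C) and 2 ∈ C, so 2 ∈ (((C − B) − ((A ∩ B) ∩ A)) − C) ∪ C

Yes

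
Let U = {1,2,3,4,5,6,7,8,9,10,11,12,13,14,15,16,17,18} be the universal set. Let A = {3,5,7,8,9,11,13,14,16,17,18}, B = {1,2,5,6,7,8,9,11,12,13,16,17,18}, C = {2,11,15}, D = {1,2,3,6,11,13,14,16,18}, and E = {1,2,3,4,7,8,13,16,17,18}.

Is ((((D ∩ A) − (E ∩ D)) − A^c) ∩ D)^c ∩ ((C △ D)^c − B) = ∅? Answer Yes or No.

D ∩ A = {3,11,13,14,16,18}
E ∩ D = {1,2,3,13,16,18}
(D ∩ A) − (E ∩ D) = {11,14}
A^c = {1,2,4,6,10,12,15}
((D ∩ A) − (E ∩ D)) − A^c = {11,14}
(((D ∩ A) − (E ∩ D)) − A^c) ∩ D = {11,14}
((((D ∩ A) − (E ∩ D)) − A^c) ∩ D)^c = {1,2,3,4,5,6,7,8,9,10,12,13,15,16,17,18}
C △ D = {1,3,6,13,14,15,16,18}
(C △ D)^c = {2,4,5,7,8,9,10,11,12,17}
(C △ D)^c − B = {4,10}
4 lies in both, so they are not disjoint.

No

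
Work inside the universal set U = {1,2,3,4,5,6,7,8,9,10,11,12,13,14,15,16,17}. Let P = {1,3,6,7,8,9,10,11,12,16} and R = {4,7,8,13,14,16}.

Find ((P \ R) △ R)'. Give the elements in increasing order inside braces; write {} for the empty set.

{2,5,15,17}

P \ R = {1,3,6,9,10,11,12}
(P \ R) △ R = {1,3,4,6,7,8,9,10,11,12,13,14,16}
((P \ R) △ R)' = {2,5,15,17}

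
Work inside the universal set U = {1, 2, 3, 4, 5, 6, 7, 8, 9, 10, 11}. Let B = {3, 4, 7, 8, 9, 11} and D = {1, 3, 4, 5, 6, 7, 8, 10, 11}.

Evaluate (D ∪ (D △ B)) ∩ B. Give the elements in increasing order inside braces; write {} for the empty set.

D △ B = {1, 5, 6, 9, 10}
D ∪ (D △ B) = {1, 3, 4, 5, 6, 7, 8, 9, 10, 11}
(D ∪ (D △ B)) ∩ B = {3, 4, 7, 8, 9, 11}

{3, 4, 7, 8, 9, 11}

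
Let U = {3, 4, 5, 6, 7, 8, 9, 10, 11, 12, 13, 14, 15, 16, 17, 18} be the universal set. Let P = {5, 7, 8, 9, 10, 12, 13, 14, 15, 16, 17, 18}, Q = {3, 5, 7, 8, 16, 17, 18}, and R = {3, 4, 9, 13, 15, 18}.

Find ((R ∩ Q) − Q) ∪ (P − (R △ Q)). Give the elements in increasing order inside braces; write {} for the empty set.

{10, 12, 14, 18}

R ∩ Q = {3, 18}
(R ∩ Q) − Q = {}
R △ Q = {4, 5, 7, 8, 9, 13, 15, 16, 17}
P − (R △ Q) = {10, 12, 14, 18}
((R ∩ Q) − Q) ∪ (P − (R △ Q)) = {10, 12, 14, 18}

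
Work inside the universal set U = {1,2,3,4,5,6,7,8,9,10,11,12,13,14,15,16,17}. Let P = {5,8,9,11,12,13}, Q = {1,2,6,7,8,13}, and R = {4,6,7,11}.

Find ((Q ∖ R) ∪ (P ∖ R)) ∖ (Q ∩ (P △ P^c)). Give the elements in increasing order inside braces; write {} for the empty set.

Q ∖ R = {1,2,8,13}
P ∖ R = {5,8,9,12,13}
(Q ∖ R) ∪ (P ∖ R) = {1,2,5,8,9,12,13}
P^c = {1,2,3,4,6,7,10,14,15,16,17}
P △ P^c = {1,2,3,4,5,6,7,8,9,10,11,12,13,14,15,16,17}
Q ∩ (P △ P^c) = {1,2,6,7,8,13}
((Q ∖ R) ∪ (P ∖ R)) ∖ (Q ∩ (P △ P^c)) = {5,9,12}

{5,9,12}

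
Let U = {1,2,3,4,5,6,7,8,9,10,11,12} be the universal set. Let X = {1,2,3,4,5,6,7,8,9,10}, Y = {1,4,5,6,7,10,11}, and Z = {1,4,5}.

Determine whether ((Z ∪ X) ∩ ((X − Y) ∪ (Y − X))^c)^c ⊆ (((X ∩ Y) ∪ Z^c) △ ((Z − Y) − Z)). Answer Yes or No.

Yes

Z ∪ X = {1,2,3,4,5,6,7,8,9,10}
X − Y = {2,3,8,9}
Y − X = {11}
(X − Y) ∪ (Y − X) = {2,3,8,9,11}
((X − Y) ∪ (Y − X))^c = {1,4,5,6,7,10,12}
(Z ∪ X) ∩ ((X − Y) ∪ (Y − X))^c = {1,4,5,6,7,10}
((Z ∪ X) ∩ ((X − Y) ∪ (Y − X))^c)^c = {2,3,8,9,11,12}
X ∩ Y = {1,4,5,6,7,10}
Z^c = {2,3,6,7,8,9,10,11,12}
(X ∩ Y) ∪ Z^c = {1,2,3,4,5,6,7,8,9,10,11,12}
Z − Y = {}
(Z − Y) − Z = {}
((X ∩ Y) ∪ Z^c) △ ((Z − Y) − Z) = {1,2,3,4,5,6,7,8,9,10,11,12}
Every element of {2,3,8,9,11,12} is in {1,2,3,4,5,6,7,8,9,10,11,12}, so ((Z ∪ X) ∩ ((X − Y) ∪ (Y − X))^c)^c ⊆ ((X ∩ Y) ∪ Z^c) △ ((Z − Y) − Z).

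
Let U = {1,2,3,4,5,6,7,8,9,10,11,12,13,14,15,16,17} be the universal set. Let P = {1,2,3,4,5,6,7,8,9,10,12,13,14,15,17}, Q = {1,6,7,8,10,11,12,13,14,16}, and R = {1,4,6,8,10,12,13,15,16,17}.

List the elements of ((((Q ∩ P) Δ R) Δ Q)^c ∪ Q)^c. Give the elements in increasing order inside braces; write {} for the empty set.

{4,15,17}

Q ∩ P = {1,6,7,8,10,12,13,14}
(Q ∩ P) Δ R = {4,7,14,15,16,17}
((Q ∩ P) Δ R) Δ Q = {1,4,6,8,10,11,12,13,15,17}
(((Q ∩ P) Δ R) Δ Q)^c = {2,3,5,7,9,14,16}
(((Q ∩ P) Δ R) Δ Q)^c ∪ Q = {1,2,3,5,6,7,8,9,10,11,12,13,14,16}
((((Q ∩ P) Δ R) Δ Q)^c ∪ Q)^c = {4,15,17}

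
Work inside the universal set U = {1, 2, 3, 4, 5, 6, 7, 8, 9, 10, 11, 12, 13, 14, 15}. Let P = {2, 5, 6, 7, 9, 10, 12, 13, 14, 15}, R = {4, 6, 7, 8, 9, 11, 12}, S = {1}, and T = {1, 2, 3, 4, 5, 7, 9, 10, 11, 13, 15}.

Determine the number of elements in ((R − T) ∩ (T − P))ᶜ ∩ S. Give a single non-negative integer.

R − T = {6, 8, 12}
T − P = {1, 3, 4, 11}
(R − T) ∩ (T − P) = {}
((R − T) ∩ (T − P))ᶜ = {1, 2, 3, 4, 5, 6, 7, 8, 9, 10, 11, 12, 13, 14, 15}
((R − T) ∩ (T − P))ᶜ ∩ S = {1}
|((R − T) ∩ (T − P))ᶜ ∩ S| = 1

1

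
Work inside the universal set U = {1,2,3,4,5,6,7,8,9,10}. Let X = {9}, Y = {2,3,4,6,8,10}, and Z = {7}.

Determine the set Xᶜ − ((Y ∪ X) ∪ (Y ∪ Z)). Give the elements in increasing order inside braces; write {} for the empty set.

{1,5}

Xᶜ = {1,2,3,4,5,6,7,8,10}
Y ∪ X = {2,3,4,6,8,9,10}
Y ∪ Z = {2,3,4,6,7,8,10}
(Y ∪ X) ∪ (Y ∪ Z) = {2,3,4,6,7,8,9,10}
Xᶜ − ((Y ∪ X) ∪ (Y ∪ Z)) = {1,5}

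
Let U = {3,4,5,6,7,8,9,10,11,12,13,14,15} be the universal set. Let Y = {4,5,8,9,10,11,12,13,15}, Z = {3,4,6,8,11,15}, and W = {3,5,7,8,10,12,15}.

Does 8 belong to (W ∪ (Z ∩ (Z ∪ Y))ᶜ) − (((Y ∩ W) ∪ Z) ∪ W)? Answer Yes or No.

8 ∈ Z and 8 ∈ Y, so 8 ∈ Z ∪ Y
8 ∈ Z and 8 ∈ (Z ∪ Y), so 8 ∈ Z ∩ (Z ∪ Y)
8 ∉ (Z ∩ (Z ∪ Y))ᶜ since 8 ∈ (Z ∩ (Z ∪ Y))
8 ∈ W and 8 ∉ (Z ∩ (Z ∪ Y))ᶜ, so 8 ∈ W ∪ (Z ∩ (Z ∪ Y))ᶜ
8 ∈ Y and 8 ∈ W, so 8 ∈ Y ∩ W
8 ∈ (Y ∩ W) and 8 ∈ Z, so 8 ∈ (Y ∩ W) ∪ Z
8 ∈ ((Y ∩ W) ∪ Z) and 8 ∈ W, so 8 ∈ ((Y ∩ W) ∪ Z) ∪ W
8 ∈ (W ∪ (Z ∩ (Z ∪ Y))ᶜ) and 8 ∈ (((Y ∩ W) ∪ Z) ∪ W), so 8 ∉ (W ∪ (Z ∩ (Z ∪ Y))ᶜ) − (((Y ∩ W) ∪ Z) ∪ W)

No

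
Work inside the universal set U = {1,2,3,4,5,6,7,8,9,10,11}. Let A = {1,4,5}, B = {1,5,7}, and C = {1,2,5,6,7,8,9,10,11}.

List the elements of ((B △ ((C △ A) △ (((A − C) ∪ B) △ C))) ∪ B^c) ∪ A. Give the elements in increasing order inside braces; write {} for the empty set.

{1,2,3,4,5,6,8,9,10,11}

C △ A = {2,4,6,7,8,9,10,11}
A − C = {4}
(A − C) ∪ B = {1,4,5,7}
((A − C) ∪ B) △ C = {2,4,6,8,9,10,11}
(C △ A) △ (((A − C) ∪ B) △ C) = {7}
B △ ((C △ A) △ (((A − C) ∪ B) △ C)) = {1,5}
B^c = {2,3,4,6,8,9,10,11}
(B △ ((C △ A) △ (((A − C) ∪ B) △ C))) ∪ B^c = {1,2,3,4,5,6,8,9,10,11}
((B △ ((C △ A) △ (((A − C) ∪ B) △ C))) ∪ B^c) ∪ A = {1,2,3,4,5,6,8,9,10,11}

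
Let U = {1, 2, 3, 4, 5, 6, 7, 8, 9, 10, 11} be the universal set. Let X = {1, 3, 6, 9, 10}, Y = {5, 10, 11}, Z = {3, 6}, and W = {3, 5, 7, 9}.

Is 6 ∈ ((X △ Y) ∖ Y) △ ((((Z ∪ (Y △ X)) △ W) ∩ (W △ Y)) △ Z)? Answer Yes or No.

6 ∈ X and 6 ∉ Y, so 6 ∈ X △ Y
6 ∈ (X △ Y) and 6 ∉ Y, so 6 ∈ (X △ Y) ∖ Y
6 ∉ Y and 6 ∈ X, so 6 ∈ Y △ X
6 ∈ Z and 6 ∈ (Y △ X), so 6 ∈ Z ∪ (Y △ X)
6 ∈ (Z ∪ (Y △ X)) and 6 ∉ W, so 6 ∈ (Z ∪ (Y △ X)) △ W
6 ∉ W and 6 ∉ Y, so 6 ∉ W △ Y
6 ∈ ((Z ∪ (Y △ X)) △ W) and 6 ∉ (W △ Y), so 6 ∉ ((Z ∪ (Y △ X)) △ W) ∩ (W △ Y)
6 ∉ (((Z ∪ (Y △ X)) △ W) ∩ (W △ Y)) and 6 ∈ Z, so 6 ∈ (((Z ∪ (Y △ X)) △ W) ∩ (W △ Y)) △ Z
6 ∈ ((X △ Y) ∖ Y) and 6 ∈ ((((Z ∪ (Y △ X)) △ W) ∩ (W △ Y)) △ Z), so 6 ∉ ((X △ Y) ∖ Y) △ ((((Z ∪ (Y △ X)) △ W) ∩ (W △ Y)) △ Z)

No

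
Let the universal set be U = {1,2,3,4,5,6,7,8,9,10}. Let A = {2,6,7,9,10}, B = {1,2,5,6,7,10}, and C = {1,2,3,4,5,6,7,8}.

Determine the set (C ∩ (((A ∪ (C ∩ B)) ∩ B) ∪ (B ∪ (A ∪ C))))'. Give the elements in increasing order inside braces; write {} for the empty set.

{9,10}

C ∩ B = {1,2,5,6,7}
A ∪ (C ∩ B) = {1,2,5,6,7,9,10}
(A ∪ (C ∩ B)) ∩ B = {1,2,5,6,7,10}
A ∪ C = {1,2,3,4,5,6,7,8,9,10}
B ∪ (A ∪ C) = {1,2,3,4,5,6,7,8,9,10}
((A ∪ (C ∩ B)) ∩ B) ∪ (B ∪ (A ∪ C)) = {1,2,3,4,5,6,7,8,9,10}
C ∩ (((A ∪ (C ∩ B)) ∩ B) ∪ (B ∪ (A ∪ C))) = {1,2,3,4,5,6,7,8}
(C ∩ (((A ∪ (C ∩ B)) ∩ B) ∪ (B ∪ (A ∪ C))))' = {9,10}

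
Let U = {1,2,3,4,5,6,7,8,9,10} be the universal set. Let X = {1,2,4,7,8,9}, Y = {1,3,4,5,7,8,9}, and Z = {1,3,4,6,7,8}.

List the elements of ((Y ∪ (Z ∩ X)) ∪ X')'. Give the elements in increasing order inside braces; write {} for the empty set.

{2}

Z ∩ X = {1,4,7,8}
Y ∪ (Z ∩ X) = {1,3,4,5,7,8,9}
X' = {3,5,6,10}
(Y ∪ (Z ∩ X)) ∪ X' = {1,3,4,5,6,7,8,9,10}
((Y ∪ (Z ∩ X)) ∪ X')' = {2}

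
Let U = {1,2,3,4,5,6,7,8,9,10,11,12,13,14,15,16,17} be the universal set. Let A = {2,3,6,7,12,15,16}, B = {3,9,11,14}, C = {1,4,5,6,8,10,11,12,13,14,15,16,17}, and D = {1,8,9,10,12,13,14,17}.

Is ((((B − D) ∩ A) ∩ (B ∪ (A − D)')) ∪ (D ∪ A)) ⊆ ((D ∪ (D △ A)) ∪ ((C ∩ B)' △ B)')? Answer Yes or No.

Yes

B − D = {3,11}
(B − D) ∩ A = {3}
A − D = {2,3,6,7,15,16}
(A − D)' = {1,4,5,8,9,10,11,12,13,14,17}
B ∪ (A − D)' = {1,3,4,5,8,9,10,11,12,13,14,17}
((B − D) ∩ A) ∩ (B ∪ (A − D)') = {3}
D ∪ A = {1,2,3,6,7,8,9,10,12,13,14,15,16,17}
(((B − D) ∩ A) ∩ (B ∪ (A − D)')) ∪ (D ∪ A) = {1,2,3,6,7,8,9,10,12,13,14,15,16,17}
D △ A = {1,2,3,6,7,8,9,10,13,14,15,16,17}
D ∪ (D △ A) = {1,2,3,6,7,8,9,10,12,13,14,15,16,17}
C ∩ B = {11,14}
(C ∩ B)' = {1,2,3,4,5,6,7,8,9,10,12,13,15,16,17}
(C ∩ B)' △ B = {1,2,4,5,6,7,8,10,11,12,13,14,15,16,17}
((C ∩ B)' △ B)' = {3,9}
(D ∪ (D △ A)) ∪ ((C ∩ B)' △ B)' = {1,2,3,6,7,8,9,10,12,13,14,15,16,17}
Every element of {1,2,3,6,7,8,9,10,12,13,14,15,16,17} is in {1,2,3,6,7,8,9,10,12,13,14,15,16,17}, so (((B − D) ∩ A) ∩ (B ∪ (A − D)')) ∪ (D ∪ A) ⊆ (D ∪ (D △ A)) ∪ ((C ∩ B)' △ B)'.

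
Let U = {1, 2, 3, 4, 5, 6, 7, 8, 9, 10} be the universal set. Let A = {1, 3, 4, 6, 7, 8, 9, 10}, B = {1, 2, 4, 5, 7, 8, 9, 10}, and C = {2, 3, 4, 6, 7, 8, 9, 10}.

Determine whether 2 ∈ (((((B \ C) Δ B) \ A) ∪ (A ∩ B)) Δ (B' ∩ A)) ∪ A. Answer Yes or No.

2 ∈ B and 2 ∈ C, so 2 ∉ B \ C
2 ∉ (B \ C) and 2 ∈ B, so 2 ∈ (B \ C) Δ B
2 ∈ ((B \ C) Δ B) and 2 ∉ A, so 2 ∈ ((B \ C) Δ B) \ A
2 ∉ A and 2 ∈ B, so 2 ∉ A ∩ B
2 ∈ (((B \ C) Δ B) \ A) and 2 ∉ (A ∩ B), so 2 ∈ (((B \ C) Δ B) \ A) ∪ (A ∩ B)
2 ∈ B, so 2 ∉ B'
2 ∉ B' and 2 ∉ A, so 2 ∉ B' ∩ A
2 ∈ ((((B \ C) Δ B) \ A) ∪ (A ∩ B)) and 2 ∉ (B' ∩ A), so 2 ∈ ((((B \ C) Δ B) \ A) ∪ (A ∩ B)) Δ (B' ∩ A)
2 ∈ (((((B \ C) Δ B) \ A) ∪ (A ∩ B)) Δ (B' ∩ A)) and 2 ∉ A, so 2 ∈ (((((B \ C) Δ B) \ A) ∪ (A ∩ B)) Δ (B' ∩ A)) ∪ A

Yes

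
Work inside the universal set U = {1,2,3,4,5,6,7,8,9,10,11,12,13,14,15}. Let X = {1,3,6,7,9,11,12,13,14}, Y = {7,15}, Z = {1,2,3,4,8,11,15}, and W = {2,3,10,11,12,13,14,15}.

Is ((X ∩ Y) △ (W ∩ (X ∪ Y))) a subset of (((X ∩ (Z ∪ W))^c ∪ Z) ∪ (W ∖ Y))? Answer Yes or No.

X ∩ Y = {7}
X ∪ Y = {1,3,6,7,9,11,12,13,14,15}
W ∩ (X ∪ Y) = {3,11,12,13,14,15}
(X ∩ Y) △ (W ∩ (X ∪ Y)) = {3,7,11,12,13,14,15}
Z ∪ W = {1,2,3,4,8,10,11,12,13,14,15}
X ∩ (Z ∪ W) = {1,3,11,12,13,14}
(X ∩ (Z ∪ W))^c = {2,4,5,6,7,8,9,10,15}
(X ∩ (Z ∪ W))^c ∪ Z = {1,2,3,4,5,6,7,8,9,10,11,15}
W ∖ Y = {2,3,10,11,12,13,14}
((X ∩ (Z ∪ W))^c ∪ Z) ∪ (W ∖ Y) = {1,2,3,4,5,6,7,8,9,10,11,12,13,14,15}
Every element of {3,7,11,12,13,14,15} is in {1,2,3,4,5,6,7,8,9,10,11,12,13,14,15}, so (X ∩ Y) △ (W ∩ (X ∪ Y)) ⊆ ((X ∩ (Z ∪ W))^c ∪ Z) ∪ (W ∖ Y).

Yes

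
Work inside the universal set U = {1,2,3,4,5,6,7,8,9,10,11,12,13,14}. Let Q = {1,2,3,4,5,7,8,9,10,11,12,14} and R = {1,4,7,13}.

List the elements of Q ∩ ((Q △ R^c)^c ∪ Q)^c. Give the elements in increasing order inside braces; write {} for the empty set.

R^c = {2,3,5,6,8,9,10,11,12,14}
Q △ R^c = {1,4,6,7}
(Q △ R^c)^c = {2,3,5,8,9,10,11,12,13,14}
(Q △ R^c)^c ∪ Q = {1,2,3,4,5,7,8,9,10,11,12,13,14}
((Q △ R^c)^c ∪ Q)^c = {6}
Q ∩ ((Q △ R^c)^c ∪ Q)^c = {}

{}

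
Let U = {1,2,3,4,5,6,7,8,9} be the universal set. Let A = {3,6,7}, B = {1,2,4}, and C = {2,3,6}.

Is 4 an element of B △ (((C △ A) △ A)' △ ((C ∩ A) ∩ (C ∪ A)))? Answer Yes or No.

No

4 ∉ C and 4 ∉ A, so 4 ∉ C △ A
4 ∉ (C △ A) and 4 ∉ A, so 4 ∉ (C △ A) △ A
4 ∈ ((C △ A) △ A)' since 4 ∉ ((C △ A) △ A)
4 ∉ C and 4 ∉ A, so 4 ∉ C ∩ A
4 ∉ C and 4 ∉ A, so 4 ∉ C ∪ A
4 ∉ (C ∩ A) and 4 ∉ (C ∪ A), so 4 ∉ (C ∩ A) ∩ (C ∪ A)
4 ∈ ((C △ A) △ A)' and 4 ∉ ((C ∩ A) ∩ (C ∪ A)), so 4 ∈ ((C △ A) △ A)' △ ((C ∩ A) ∩ (C ∪ A))
4 ∈ B and 4 ∈ (((C △ A) △ A)' △ ((C ∩ A) ∩ (C ∪ A))), so 4 ∉ B △ (((C △ A) △ A)' △ ((C ∩ A) ∩ (C ∪ A)))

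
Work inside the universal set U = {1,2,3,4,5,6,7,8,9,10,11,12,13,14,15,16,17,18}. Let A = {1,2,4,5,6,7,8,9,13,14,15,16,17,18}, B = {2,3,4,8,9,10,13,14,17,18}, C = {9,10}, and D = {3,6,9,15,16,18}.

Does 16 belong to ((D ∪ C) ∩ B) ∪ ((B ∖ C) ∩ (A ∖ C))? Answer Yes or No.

No

16 ∈ D and 16 ∉ C, so 16 ∈ D ∪ C
16 ∈ (D ∪ C) and 16 ∉ B, so 16 ∉ (D ∪ C) ∩ B
16 ∉ B and 16 ∉ C, so 16 ∉ B ∖ C
16 ∈ A and 16 ∉ C, so 16 ∈ A ∖ C
16 ∉ (B ∖ C) and 16 ∈ (A ∖ C), so 16 ∉ (B ∖ C) ∩ (A ∖ C)
16 ∉ ((D ∪ C) ∩ B) and 16 ∉ ((B ∖ C) ∩ (A ∖ C)), so 16 ∉ ((D ∪ C) ∩ B) ∪ ((B ∖ C) ∩ (A ∖ C))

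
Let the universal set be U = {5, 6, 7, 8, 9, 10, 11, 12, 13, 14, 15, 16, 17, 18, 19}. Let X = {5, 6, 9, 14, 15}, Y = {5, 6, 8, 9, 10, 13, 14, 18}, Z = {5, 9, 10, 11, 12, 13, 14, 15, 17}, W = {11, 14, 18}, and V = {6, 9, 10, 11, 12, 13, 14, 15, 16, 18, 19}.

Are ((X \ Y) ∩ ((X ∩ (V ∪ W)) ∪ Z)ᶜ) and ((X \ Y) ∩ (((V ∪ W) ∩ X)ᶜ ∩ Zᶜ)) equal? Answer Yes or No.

X \ Y = {15}
V ∪ W = {6, 9, 10, 11, 12, 13, 14, 15, 16, 18, 19}
X ∩ (V ∪ W) = {6, 9, 14, 15}
(X ∩ (V ∪ W)) ∪ Z = {5, 6, 9, 10, 11, 12, 13, 14, 15, 17}
((X ∩ (V ∪ W)) ∪ Z)ᶜ = {7, 8, 16, 18, 19}
(X \ Y) ∩ ((X ∩ (V ∪ W)) ∪ Z)ᶜ = {}
(V ∪ W) ∩ X = {6, 9, 14, 15}
((V ∪ W) ∩ X)ᶜ = {5, 7, 8, 10, 11, 12, 13, 16, 17, 18, 19}
Zᶜ = {6, 7, 8, 16, 18, 19}
((V ∪ W) ∩ X)ᶜ ∩ Zᶜ = {7, 8, 16, 18, 19}
(X \ Y) ∩ (((V ∪ W) ∩ X)ᶜ ∩ Zᶜ) = {}
Both equal {}, so (X \ Y) ∩ ((X ∩ (V ∪ W)) ∪ Z)ᶜ = (X \ Y) ∩ (((V ∪ W) ∩ X)ᶜ ∩ Zᶜ).

Yes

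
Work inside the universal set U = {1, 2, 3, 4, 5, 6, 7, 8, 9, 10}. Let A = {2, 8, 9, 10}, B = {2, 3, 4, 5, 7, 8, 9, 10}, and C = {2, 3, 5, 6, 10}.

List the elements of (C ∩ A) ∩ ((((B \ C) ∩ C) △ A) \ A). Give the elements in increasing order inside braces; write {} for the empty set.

C ∩ A = {2, 10}
B \ C = {4, 7, 8, 9}
(B \ C) ∩ C = {}
((B \ C) ∩ C) △ A = {2, 8, 9, 10}
(((B \ C) ∩ C) △ A) \ A = {}
(C ∩ A) ∩ ((((B \ C) ∩ C) △ A) \ A) = {}

{}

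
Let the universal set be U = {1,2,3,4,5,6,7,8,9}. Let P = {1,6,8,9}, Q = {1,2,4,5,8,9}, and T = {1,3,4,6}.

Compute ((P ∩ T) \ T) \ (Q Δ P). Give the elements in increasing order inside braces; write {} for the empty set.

P ∩ T = {1,6}
(P ∩ T) \ T = {}
Q Δ P = {2,4,5,6}
((P ∩ T) \ T) \ (Q Δ P) = {}

{}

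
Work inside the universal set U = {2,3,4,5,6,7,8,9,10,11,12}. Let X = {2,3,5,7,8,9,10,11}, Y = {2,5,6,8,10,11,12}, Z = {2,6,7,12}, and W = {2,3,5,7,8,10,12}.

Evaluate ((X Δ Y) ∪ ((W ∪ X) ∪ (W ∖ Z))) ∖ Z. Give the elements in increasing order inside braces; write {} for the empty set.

X Δ Y = {3,6,7,9,12}
W ∪ X = {2,3,5,7,8,9,10,11,12}
W ∖ Z = {3,5,8,10}
(W ∪ X) ∪ (W ∖ Z) = {2,3,5,7,8,9,10,11,12}
(X Δ Y) ∪ ((W ∪ X) ∪ (W ∖ Z)) = {2,3,5,6,7,8,9,10,11,12}
((X Δ Y) ∪ ((W ∪ X) ∪ (W ∖ Z))) ∖ Z = {3,5,8,9,10,11}

{3,5,8,9,10,11}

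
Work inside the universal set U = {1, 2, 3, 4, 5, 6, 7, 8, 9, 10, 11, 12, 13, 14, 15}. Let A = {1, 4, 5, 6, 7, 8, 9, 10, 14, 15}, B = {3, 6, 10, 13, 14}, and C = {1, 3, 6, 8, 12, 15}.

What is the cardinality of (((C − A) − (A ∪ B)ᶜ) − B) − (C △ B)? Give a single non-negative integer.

C − A = {3, 12}
A ∪ B = {1, 3, 4, 5, 6, 7, 8, 9, 10, 13, 14, 15}
(A ∪ B)ᶜ = {2, 11, 12}
(C − A) − (A ∪ B)ᶜ = {3}
((C − A) − (A ∪ B)ᶜ) − B = {}
C △ B = {1, 8, 10, 12, 13, 14, 15}
(((C − A) − (A ∪ B)ᶜ) − B) − (C △ B) = {}
|(((C − A) − (A ∪ B)ᶜ) − B) − (C △ B)| = 0

0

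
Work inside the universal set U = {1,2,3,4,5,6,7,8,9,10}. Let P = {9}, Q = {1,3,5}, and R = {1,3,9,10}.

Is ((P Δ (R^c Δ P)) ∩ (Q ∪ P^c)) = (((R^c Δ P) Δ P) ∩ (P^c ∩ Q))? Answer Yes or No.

R^c = {2,4,5,6,7,8}
R^c Δ P = {2,4,5,6,7,8,9}
P Δ (R^c Δ P) = {2,4,5,6,7,8}
P^c = {1,2,3,4,5,6,7,8,10}
Q ∪ P^c = {1,2,3,4,5,6,7,8,10}
(P Δ (R^c Δ P)) ∩ (Q ∪ P^c) = {2,4,5,6,7,8}
(R^c Δ P) Δ P = {2,4,5,6,7,8}
P^c ∩ Q = {1,3,5}
((R^c Δ P) Δ P) ∩ (P^c ∩ Q) = {5}
2 ∈ (P Δ (R^c Δ P)) ∩ (Q ∪ P^c) but 2 ∉ ((R^c Δ P) Δ P) ∩ (P^c ∩ Q), so they differ.

No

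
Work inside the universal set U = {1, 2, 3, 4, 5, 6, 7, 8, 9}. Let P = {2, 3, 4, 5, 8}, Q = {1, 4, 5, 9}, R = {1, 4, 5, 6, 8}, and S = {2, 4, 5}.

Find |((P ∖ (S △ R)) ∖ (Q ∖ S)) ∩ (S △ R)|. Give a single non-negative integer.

0

S △ R = {1, 2, 6, 8}
P ∖ (S △ R) = {3, 4, 5}
Q ∖ S = {1, 9}
(P ∖ (S △ R)) ∖ (Q ∖ S) = {3, 4, 5}
((P ∖ (S △ R)) ∖ (Q ∖ S)) ∩ (S △ R) = {}
|((P ∖ (S △ R)) ∖ (Q ∖ S)) ∩ (S △ R)| = 0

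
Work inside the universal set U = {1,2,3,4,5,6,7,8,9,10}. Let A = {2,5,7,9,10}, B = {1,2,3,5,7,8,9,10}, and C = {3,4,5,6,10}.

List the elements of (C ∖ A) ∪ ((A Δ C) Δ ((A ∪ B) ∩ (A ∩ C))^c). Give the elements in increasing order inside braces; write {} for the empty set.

C ∖ A = {3,4,6}
A Δ C = {2,3,4,6,7,9}
A ∪ B = {1,2,3,5,7,8,9,10}
A ∩ C = {5,10}
(A ∪ B) ∩ (A ∩ C) = {5,10}
((A ∪ B) ∩ (A ∩ C))^c = {1,2,3,4,6,7,8,9}
(A Δ C) Δ ((A ∪ B) ∩ (A ∩ C))^c = {1,8}
(C ∖ A) ∪ ((A Δ C) Δ ((A ∪ B) ∩ (A ∩ C))^c) = {1,3,4,6,8}

{1,3,4,6,8}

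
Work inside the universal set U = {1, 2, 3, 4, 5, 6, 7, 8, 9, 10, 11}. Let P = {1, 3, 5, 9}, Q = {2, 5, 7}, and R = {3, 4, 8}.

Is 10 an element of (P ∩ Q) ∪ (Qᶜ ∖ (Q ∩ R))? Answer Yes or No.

Yes

10 ∉ P and 10 ∉ Q, so 10 ∉ P ∩ Q
10 ∉ Q, so 10 ∈ Qᶜ
10 ∉ Q and 10 ∉ R, so 10 ∉ Q ∩ R
10 ∈ Qᶜ and 10 ∉ (Q ∩ R), so 10 ∈ Qᶜ ∖ (Q ∩ R)
10 ∉ (P ∩ Q) and 10 ∈ (Qᶜ ∖ (Q ∩ R)), so 10 ∈ (P ∩ Q) ∪ (Qᶜ ∖ (Q ∩ R))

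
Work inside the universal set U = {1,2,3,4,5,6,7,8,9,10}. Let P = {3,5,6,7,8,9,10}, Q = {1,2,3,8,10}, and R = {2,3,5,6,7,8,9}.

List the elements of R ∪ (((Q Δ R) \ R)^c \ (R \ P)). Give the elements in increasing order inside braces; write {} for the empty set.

{2,3,4,5,6,7,8,9}

Q Δ R = {1,5,6,7,9,10}
(Q Δ R) \ R = {1,10}
((Q Δ R) \ R)^c = {2,3,4,5,6,7,8,9}
R \ P = {2}
((Q Δ R) \ R)^c \ (R \ P) = {3,4,5,6,7,8,9}
R ∪ (((Q Δ R) \ R)^c \ (R \ P)) = {2,3,4,5,6,7,8,9}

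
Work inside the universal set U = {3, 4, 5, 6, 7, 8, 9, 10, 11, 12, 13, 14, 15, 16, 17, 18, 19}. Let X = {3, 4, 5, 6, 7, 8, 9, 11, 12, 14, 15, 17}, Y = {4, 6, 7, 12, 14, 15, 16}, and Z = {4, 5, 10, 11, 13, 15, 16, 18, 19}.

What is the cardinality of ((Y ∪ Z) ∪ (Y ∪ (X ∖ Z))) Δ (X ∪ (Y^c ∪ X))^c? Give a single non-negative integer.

16

Y ∪ Z = {4, 5, 6, 7, 10, 11, 12, 13, 14, 15, 16, 18, 19}
X ∖ Z = {3, 6, 7, 8, 9, 12, 14, 17}
Y ∪ (X ∖ Z) = {3, 4, 6, 7, 8, 9, 12, 14, 15, 16, 17}
(Y ∪ Z) ∪ (Y ∪ (X ∖ Z)) = {3, 4, 5, 6, 7, 8, 9, 10, 11, 12, 13, 14, 15, 16, 17, 18, 19}
Y^c = {3, 5, 8, 9, 10, 11, 13, 17, 18, 19}
Y^c ∪ X = {3, 4, 5, 6, 7, 8, 9, 10, 11, 12, 13, 14, 15, 17, 18, 19}
X ∪ (Y^c ∪ X) = {3, 4, 5, 6, 7, 8, 9, 10, 11, 12, 13, 14, 15, 17, 18, 19}
(X ∪ (Y^c ∪ X))^c = {16}
((Y ∪ Z) ∪ (Y ∪ (X ∖ Z))) Δ (X ∪ (Y^c ∪ X))^c = {3, 4, 5, 6, 7, 8, 9, 10, 11, 12, 13, 14, 15, 17, 18, 19}
|((Y ∪ Z) ∪ (Y ∪ (X ∖ Z))) Δ (X ∪ (Y^c ∪ X))^c| = 16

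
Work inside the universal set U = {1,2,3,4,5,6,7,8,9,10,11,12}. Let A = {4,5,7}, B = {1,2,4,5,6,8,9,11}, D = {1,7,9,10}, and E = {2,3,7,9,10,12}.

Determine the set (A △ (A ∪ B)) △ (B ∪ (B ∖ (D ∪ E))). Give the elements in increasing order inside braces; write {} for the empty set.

A ∪ B = {1,2,4,5,6,7,8,9,11}
A △ (A ∪ B) = {1,2,6,8,9,11}
D ∪ E = {1,2,3,7,9,10,12}
B ∖ (D ∪ E) = {4,5,6,8,11}
B ∪ (B ∖ (D ∪ E)) = {1,2,4,5,6,8,9,11}
(A △ (A ∪ B)) △ (B ∪ (B ∖ (D ∪ E))) = {4,5}

{4,5}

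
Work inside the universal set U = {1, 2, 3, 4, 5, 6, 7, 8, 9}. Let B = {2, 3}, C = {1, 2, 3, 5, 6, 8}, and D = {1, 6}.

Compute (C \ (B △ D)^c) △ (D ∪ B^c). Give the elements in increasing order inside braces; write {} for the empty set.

B △ D = {1, 2, 3, 6}
(B △ D)^c = {4, 5, 7, 8, 9}
C \ (B △ D)^c = {1, 2, 3, 6}
B^c = {1, 4, 5, 6, 7, 8, 9}
D ∪ B^c = {1, 4, 5, 6, 7, 8, 9}
(C \ (B △ D)^c) △ (D ∪ B^c) = {2, 3, 4, 5, 7, 8, 9}

{2, 3, 4, 5, 7, 8, 9}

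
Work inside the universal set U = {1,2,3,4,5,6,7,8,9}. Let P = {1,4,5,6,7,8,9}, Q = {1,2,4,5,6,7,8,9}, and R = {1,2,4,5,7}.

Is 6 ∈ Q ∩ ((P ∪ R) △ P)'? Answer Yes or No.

6 ∈ P and 6 ∉ R, so 6 ∈ P ∪ R
6 ∈ (P ∪ R) and 6 ∈ P, so 6 ∉ (P ∪ R) △ P
6 ∈ ((P ∪ R) △ P)' since 6 ∉ ((P ∪ R) △ P)
6 ∈ Q and 6 ∈ ((P ∪ R) △ P)', so 6 ∈ Q ∩ ((P ∪ R) △ P)'

Yes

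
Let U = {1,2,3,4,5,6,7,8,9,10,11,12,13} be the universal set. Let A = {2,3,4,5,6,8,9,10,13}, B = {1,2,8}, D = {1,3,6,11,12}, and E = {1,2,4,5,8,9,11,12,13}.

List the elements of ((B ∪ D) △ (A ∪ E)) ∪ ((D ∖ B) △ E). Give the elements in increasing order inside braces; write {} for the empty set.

B ∪ D = {1,2,3,6,8,11,12}
A ∪ E = {1,2,3,4,5,6,8,9,10,11,12,13}
(B ∪ D) △ (A ∪ E) = {4,5,9,10,13}
D ∖ B = {3,6,11,12}
(D ∖ B) △ E = {1,2,3,4,5,6,8,9,13}
((B ∪ D) △ (A ∪ E)) ∪ ((D ∖ B) △ E) = {1,2,3,4,5,6,8,9,10,13}

{1,2,3,4,5,6,8,9,10,13}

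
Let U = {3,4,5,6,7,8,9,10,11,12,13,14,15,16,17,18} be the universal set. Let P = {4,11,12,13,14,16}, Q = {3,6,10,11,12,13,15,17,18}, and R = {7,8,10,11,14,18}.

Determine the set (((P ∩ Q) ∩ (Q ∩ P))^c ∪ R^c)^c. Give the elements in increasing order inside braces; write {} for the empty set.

{11}

P ∩ Q = {11,12,13}
Q ∩ P = {11,12,13}
(P ∩ Q) ∩ (Q ∩ P) = {11,12,13}
((P ∩ Q) ∩ (Q ∩ P))^c = {3,4,5,6,7,8,9,10,14,15,16,17,18}
R^c = {3,4,5,6,9,12,13,15,16,17}
((P ∩ Q) ∩ (Q ∩ P))^c ∪ R^c = {3,4,5,6,7,8,9,10,12,13,14,15,16,17,18}
(((P ∩ Q) ∩ (Q ∩ P))^c ∪ R^c)^c = {11}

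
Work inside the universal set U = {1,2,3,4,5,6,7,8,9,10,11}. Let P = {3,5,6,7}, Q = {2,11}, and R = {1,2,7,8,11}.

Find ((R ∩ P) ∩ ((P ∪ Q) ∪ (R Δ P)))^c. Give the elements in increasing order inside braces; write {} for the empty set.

{1,2,3,4,5,6,8,9,10,11}

R ∩ P = {7}
P ∪ Q = {2,3,5,6,7,11}
R Δ P = {1,2,3,5,6,8,11}
(P ∪ Q) ∪ (R Δ P) = {1,2,3,5,6,7,8,11}
(R ∩ P) ∩ ((P ∪ Q) ∪ (R Δ P)) = {7}
((R ∩ P) ∩ ((P ∪ Q) ∪ (R Δ P)))^c = {1,2,3,4,5,6,8,9,10,11}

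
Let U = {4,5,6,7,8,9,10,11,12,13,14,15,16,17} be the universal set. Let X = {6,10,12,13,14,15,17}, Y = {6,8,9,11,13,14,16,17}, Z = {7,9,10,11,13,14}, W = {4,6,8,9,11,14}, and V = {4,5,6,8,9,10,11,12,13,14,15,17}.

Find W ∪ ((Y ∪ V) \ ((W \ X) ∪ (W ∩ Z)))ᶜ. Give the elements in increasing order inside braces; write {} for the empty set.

{4,6,7,8,9,11,14}

Y ∪ V = {4,5,6,8,9,10,11,12,13,14,15,16,17}
W \ X = {4,8,9,11}
W ∩ Z = {9,11,14}
(W \ X) ∪ (W ∩ Z) = {4,8,9,11,14}
(Y ∪ V) \ ((W \ X) ∪ (W ∩ Z)) = {5,6,10,12,13,15,16,17}
((Y ∪ V) \ ((W \ X) ∪ (W ∩ Z)))ᶜ = {4,7,8,9,11,14}
W ∪ ((Y ∪ V) \ ((W \ X) ∪ (W ∩ Z)))ᶜ = {4,6,7,8,9,11,14}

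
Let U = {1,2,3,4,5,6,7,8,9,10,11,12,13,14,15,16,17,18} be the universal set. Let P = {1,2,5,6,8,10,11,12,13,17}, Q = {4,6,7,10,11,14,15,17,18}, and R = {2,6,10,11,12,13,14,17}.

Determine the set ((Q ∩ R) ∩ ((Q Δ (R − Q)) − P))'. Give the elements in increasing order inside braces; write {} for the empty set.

{1,2,3,4,5,6,7,8,9,10,11,12,13,15,16,17,18}

Q ∩ R = {6,10,11,14,17}
R − Q = {2,12,13}
Q Δ (R − Q) = {2,4,6,7,10,11,12,13,14,15,17,18}
(Q Δ (R − Q)) − P = {4,7,14,15,18}
(Q ∩ R) ∩ ((Q Δ (R − Q)) − P) = {14}
((Q ∩ R) ∩ ((Q Δ (R − Q)) − P))' = {1,2,3,4,5,6,7,8,9,10,11,12,13,15,16,17,18}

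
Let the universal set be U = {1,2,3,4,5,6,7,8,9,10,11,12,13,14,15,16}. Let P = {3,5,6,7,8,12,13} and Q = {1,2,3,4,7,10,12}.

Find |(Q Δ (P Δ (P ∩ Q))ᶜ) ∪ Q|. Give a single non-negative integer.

12

P ∩ Q = {3,7,12}
P Δ (P ∩ Q) = {5,6,8,13}
(P Δ (P ∩ Q))ᶜ = {1,2,3,4,7,9,10,11,12,14,15,16}
Q Δ (P Δ (P ∩ Q))ᶜ = {9,11,14,15,16}
(Q Δ (P Δ (P ∩ Q))ᶜ) ∪ Q = {1,2,3,4,7,9,10,11,12,14,15,16}
|(Q Δ (P Δ (P ∩ Q))ᶜ) ∪ Q| = 12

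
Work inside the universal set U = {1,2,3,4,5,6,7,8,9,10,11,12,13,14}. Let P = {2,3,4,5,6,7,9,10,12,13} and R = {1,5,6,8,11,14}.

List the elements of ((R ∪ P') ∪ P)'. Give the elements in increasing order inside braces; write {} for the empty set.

P' = {1,8,11,14}
R ∪ P' = {1,5,6,8,11,14}
(R ∪ P') ∪ P = {1,2,3,4,5,6,7,8,9,10,11,12,13,14}
((R ∪ P') ∪ P)' = {}

{}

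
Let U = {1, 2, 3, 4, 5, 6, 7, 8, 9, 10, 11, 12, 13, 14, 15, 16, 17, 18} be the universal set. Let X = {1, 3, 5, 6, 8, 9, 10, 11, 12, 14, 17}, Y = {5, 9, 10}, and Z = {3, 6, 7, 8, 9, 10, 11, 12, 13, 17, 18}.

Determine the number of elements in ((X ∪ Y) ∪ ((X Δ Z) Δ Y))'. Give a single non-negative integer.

4

X ∪ Y = {1, 3, 5, 6, 8, 9, 10, 11, 12, 14, 17}
X Δ Z = {1, 5, 7, 13, 14, 18}
(X Δ Z) Δ Y = {1, 7, 9, 10, 13, 14, 18}
(X ∪ Y) ∪ ((X Δ Z) Δ Y) = {1, 3, 5, 6, 7, 8, 9, 10, 11, 12, 13, 14, 17, 18}
((X ∪ Y) ∪ ((X Δ Z) Δ Y))' = {2, 4, 15, 16}
|((X ∪ Y) ∪ ((X Δ Z) Δ Y))'| = 4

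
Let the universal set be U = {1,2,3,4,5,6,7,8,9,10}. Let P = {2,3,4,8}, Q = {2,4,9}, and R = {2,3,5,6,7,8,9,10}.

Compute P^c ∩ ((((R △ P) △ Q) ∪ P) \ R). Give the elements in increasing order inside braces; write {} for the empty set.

{}

P^c = {1,5,6,7,9,10}
R △ P = {4,5,6,7,9,10}
(R △ P) △ Q = {2,5,6,7,10}
((R △ P) △ Q) ∪ P = {2,3,4,5,6,7,8,10}
(((R △ P) △ Q) ∪ P) \ R = {4}
P^c ∩ ((((R △ P) △ Q) ∪ P) \ R) = {}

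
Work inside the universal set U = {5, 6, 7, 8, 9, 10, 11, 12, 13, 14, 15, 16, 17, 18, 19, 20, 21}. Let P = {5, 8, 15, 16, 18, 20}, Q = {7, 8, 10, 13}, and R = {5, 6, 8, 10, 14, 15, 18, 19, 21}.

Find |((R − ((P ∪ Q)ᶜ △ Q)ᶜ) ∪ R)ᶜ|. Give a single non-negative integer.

P ∪ Q = {5, 7, 8, 10, 13, 15, 16, 18, 20}
(P ∪ Q)ᶜ = {6, 9, 11, 12, 14, 17, 19, 21}
(P ∪ Q)ᶜ △ Q = {6, 7, 8, 9, 10, 11, 12, 13, 14, 17, 19, 21}
((P ∪ Q)ᶜ △ Q)ᶜ = {5, 15, 16, 18, 20}
R − ((P ∪ Q)ᶜ △ Q)ᶜ = {6, 8, 10, 14, 19, 21}
(R − ((P ∪ Q)ᶜ △ Q)ᶜ) ∪ R = {5, 6, 8, 10, 14, 15, 18, 19, 21}
((R − ((P ∪ Q)ᶜ △ Q)ᶜ) ∪ R)ᶜ = {7, 9, 11, 12, 13, 16, 17, 20}
|((R − ((P ∪ Q)ᶜ △ Q)ᶜ) ∪ R)ᶜ| = 8

8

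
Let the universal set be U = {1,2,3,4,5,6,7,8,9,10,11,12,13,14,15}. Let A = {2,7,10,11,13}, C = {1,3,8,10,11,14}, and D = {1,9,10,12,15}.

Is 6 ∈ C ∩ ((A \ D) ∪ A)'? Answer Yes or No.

No

6 ∉ A and 6 ∉ D, so 6 ∉ A \ D
6 ∉ (A \ D) and 6 ∉ A, so 6 ∉ (A \ D) ∪ A
6 ∈ ((A \ D) ∪ A)' since 6 ∉ ((A \ D) ∪ A)
6 ∉ C and 6 ∈ ((A \ D) ∪ A)', so 6 ∉ C ∩ ((A \ D) ∪ A)'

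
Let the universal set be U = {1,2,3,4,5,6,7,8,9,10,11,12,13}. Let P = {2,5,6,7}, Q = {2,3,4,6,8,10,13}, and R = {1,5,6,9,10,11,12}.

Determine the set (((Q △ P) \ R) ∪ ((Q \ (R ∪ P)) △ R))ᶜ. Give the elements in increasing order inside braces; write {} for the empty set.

{2}

Q △ P = {3,4,5,7,8,10,13}
(Q △ P) \ R = {3,4,7,8,13}
R ∪ P = {1,2,5,6,7,9,10,11,12}
Q \ (R ∪ P) = {3,4,8,13}
(Q \ (R ∪ P)) △ R = {1,3,4,5,6,8,9,10,11,12,13}
((Q △ P) \ R) ∪ ((Q \ (R ∪ P)) △ R) = {1,3,4,5,6,7,8,9,10,11,12,13}
(((Q △ P) \ R) ∪ ((Q \ (R ∪ P)) △ R))ᶜ = {2}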